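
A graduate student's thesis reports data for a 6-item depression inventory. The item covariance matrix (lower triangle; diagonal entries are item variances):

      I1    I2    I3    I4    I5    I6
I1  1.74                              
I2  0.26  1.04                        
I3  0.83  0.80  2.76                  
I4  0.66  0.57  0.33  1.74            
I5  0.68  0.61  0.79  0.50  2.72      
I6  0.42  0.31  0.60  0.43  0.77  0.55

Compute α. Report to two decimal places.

ΣVar(i) = 1.74 + 1.04 + 2.76 + 1.74 + 2.72 + 0.55 = 10.55
Σ_{i<j} σ_ij = 8.56
σ²_total = 10.55 + 2 × 8.56 = 27.67
α = (k/(k−1))·(1 − ΣVar(i)/σ²_total) = (6/5)·(1 − 10.55/27.67) = 0.74

α = 0.74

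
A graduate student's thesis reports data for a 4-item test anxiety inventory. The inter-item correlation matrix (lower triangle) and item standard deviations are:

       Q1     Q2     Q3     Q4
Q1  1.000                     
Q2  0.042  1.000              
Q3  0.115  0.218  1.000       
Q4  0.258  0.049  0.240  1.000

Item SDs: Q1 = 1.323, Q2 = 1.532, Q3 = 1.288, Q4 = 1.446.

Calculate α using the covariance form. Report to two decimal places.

Σσ²ᵢ = 1.323² + 1.532² + 1.288² + 1.446² = 7.8472
Covariances σ_ij = r_ij · s_i · s_j:
  σ(Q1,Q2) = 0.042 × 1.323 × 1.532 = 0.0851
  σ(Q1,Q3) = 0.115 × 1.323 × 1.288 = 0.1960
  σ(Q1,Q4) = 0.258 × 1.323 × 1.446 = 0.4936
  σ(Q2,Q3) = 0.218 × 1.532 × 1.288 = 0.4302
  σ(Q2,Q4) = 0.049 × 1.532 × 1.446 = 0.1085
  σ(Q3,Q4) = 0.240 × 1.288 × 1.446 = 0.4470
σ²_T = Σσ²ᵢ + 2·Σσ_ij = 7.8472 + 2 × 1.7604 = 11.3680
α = (4/3)·(1 − 7.8472/11.3680) = 0.41

α = 0.41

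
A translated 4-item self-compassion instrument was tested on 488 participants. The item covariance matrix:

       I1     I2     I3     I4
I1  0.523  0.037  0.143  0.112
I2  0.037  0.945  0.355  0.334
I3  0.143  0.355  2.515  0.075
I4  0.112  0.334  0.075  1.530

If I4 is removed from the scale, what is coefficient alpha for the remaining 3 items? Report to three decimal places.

Remaining items: I1, I2, I3 (k = 3).
ΣVar(i) = 0.523 + 0.945 + 2.515 = 3.983
total variance = 3.983 + 2 × 0.535 = 5.053
α (item deleted) = (3/2)·(1 − 3.983/5.053) = 0.318

α = 0.318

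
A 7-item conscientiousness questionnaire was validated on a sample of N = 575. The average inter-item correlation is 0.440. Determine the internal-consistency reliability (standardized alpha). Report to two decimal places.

α = 0.85

Standardized α = k·r̄ / (1 + (k−1)·r̄) = 7 × 0.440 / (1 + 6 × 0.440)
  = 3.0800 / 3.6400 = 0.85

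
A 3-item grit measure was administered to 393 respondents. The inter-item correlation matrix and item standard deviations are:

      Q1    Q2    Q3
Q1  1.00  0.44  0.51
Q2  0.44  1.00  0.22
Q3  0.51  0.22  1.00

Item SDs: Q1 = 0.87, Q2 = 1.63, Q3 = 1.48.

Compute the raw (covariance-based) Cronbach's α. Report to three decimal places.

Σσ²ᵢ = 0.87² + 1.63² + 1.48² = 5.6042
Covariances σ_ij = r_ij · s_i · s_j:
  σ(Q1,Q2) = 0.44 × 0.87 × 1.63 = 0.6240
  σ(Q1,Q3) = 0.51 × 0.87 × 1.48 = 0.6567
  σ(Q2,Q3) = 0.22 × 1.63 × 1.48 = 0.5307
σ²_T = Σσ²ᵢ + 2·Σσ_ij = 5.6042 + 2 × 1.8114 = 9.2270
α = (3/2)·(1 − 5.6042/9.2270) = 0.589

Cronbach's α = 0.589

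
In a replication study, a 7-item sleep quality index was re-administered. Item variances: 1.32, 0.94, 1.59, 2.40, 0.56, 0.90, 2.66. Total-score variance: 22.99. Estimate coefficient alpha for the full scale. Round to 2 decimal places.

Σσᵢ² = 1.32 + 0.94 + 1.59 + 2.40 + 0.56 + 0.90 + 2.66 = 10.37
α = (k/(k−1))·(1 − Σσᵢ²/total variance) = (7/6)·(1 − 10.37/22.99) = 0.64

α = 0.64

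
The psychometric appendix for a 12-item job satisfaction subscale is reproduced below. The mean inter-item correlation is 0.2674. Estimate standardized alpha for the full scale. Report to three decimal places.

standardized alpha = 0.814

Standardized α = k·r̄ / (1 + (k−1)·r̄) = 12 × 0.2674 / (1 + 11 × 0.2674)
  = 3.2088 / 3.9414 = 0.814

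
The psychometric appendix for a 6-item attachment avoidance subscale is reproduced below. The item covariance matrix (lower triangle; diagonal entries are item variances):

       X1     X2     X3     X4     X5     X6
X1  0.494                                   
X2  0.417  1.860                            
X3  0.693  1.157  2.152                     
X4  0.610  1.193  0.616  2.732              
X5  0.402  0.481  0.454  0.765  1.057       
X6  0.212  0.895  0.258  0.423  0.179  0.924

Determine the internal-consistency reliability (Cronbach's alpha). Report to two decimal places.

Σσ²ᵢ = 0.494 + 1.860 + 2.152 + 2.732 + 1.057 + 0.924 = 9.219
Sum of off-diagonal covariances = 8.755
σ²_T = 9.219 + 2 × 8.755 = 26.729
α = (k/(k−1))·(1 − Σσ²ᵢ/σ²_T) = (6/5)·(1 − 9.219/26.729) = 0.79

Cronbach's alpha = 0.79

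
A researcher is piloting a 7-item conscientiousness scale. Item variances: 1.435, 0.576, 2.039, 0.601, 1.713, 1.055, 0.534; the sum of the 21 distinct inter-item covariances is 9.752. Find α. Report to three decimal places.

ΣVar(i) = 1.435 + 0.576 + 2.039 + 0.601 + 1.713 + 1.055 + 0.534 = 7.953
Sum of distinct covariances = 9.752
total variance = ΣVar(i) + 2·Σcov = 7.953 + 2 × 9.752 = 27.457
α = (7/6)·(1 − 7.953/27.457) = 0.829

α = 0.829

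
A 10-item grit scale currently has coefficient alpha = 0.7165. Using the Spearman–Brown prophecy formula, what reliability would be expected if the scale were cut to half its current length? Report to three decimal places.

Length factor m = 1/2
α' = m·α / (1 − (1−m)·α)
   = 1/2 × 0.7165 / (1 − (1 − 1/2) × 0.7165)
   = 0.3583 / 0.6418 = 0.558

predicted reliability = 0.558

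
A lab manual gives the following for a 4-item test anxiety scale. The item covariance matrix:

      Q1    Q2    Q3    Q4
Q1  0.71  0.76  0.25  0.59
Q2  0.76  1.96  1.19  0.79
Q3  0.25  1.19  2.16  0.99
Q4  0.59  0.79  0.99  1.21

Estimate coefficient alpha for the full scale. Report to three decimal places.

coefficient alpha = 0.803

ΣVar(i) = 0.71 + 1.96 + 2.16 + 1.21 = 6.04
Σ_{i<j} σ_ij = 4.57
σ²_total = 6.04 + 2 × 4.57 = 15.18
α = (k/(k−1))·(1 − ΣVar(i)/σ²_total) = (4/3)·(1 − 6.04/15.18) = 0.803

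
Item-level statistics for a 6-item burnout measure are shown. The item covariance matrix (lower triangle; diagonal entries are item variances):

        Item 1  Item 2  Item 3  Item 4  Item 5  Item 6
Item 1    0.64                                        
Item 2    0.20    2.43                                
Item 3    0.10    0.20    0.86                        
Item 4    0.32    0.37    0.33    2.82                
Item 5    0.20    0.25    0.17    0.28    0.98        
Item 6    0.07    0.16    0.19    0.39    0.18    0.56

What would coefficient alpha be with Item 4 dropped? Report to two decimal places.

Remaining items: Item 1, Item 2, Item 3, Item 5, Item 6 (k = 5).
ΣVar(i) = 0.64 + 2.43 + 0.86 + 0.98 + 0.56 = 5.47
σ²_T = 5.47 + 2 × 1.72 = 8.91
α (item deleted) = (5/4)·(1 − 5.47/8.91) = 0.48

coefficient alpha = 0.48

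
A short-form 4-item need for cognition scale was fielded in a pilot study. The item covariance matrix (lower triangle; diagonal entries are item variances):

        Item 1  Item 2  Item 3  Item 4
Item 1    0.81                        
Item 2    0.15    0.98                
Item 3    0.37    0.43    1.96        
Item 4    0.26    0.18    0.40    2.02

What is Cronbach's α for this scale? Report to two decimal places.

Cronbach's α = 0.51

Σσ²ᵢ = 0.81 + 0.98 + 1.96 + 2.02 = 5.77
Σ_{i<j} σ_ij = 1.79
σ²_T = 5.77 + 2 × 1.79 = 9.35
α = (k/(k−1))·(1 − Σσ²ᵢ/σ²_T) = (4/3)·(1 − 5.77/9.35) = 0.51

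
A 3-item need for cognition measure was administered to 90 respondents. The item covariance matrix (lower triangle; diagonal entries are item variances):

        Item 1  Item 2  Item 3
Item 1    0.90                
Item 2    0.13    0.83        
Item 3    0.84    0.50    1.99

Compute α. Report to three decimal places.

Σσ²ᵢ = 0.90 + 0.83 + 1.99 = 3.72
Sum of the distinct covariances = 1.47
Var(T) = 3.72 + 2 × 1.47 = 6.66
α = (k/(k−1))·(1 − Σσ²ᵢ/Var(T)) = (3/2)·(1 − 3.72/6.66) = 0.662

α = 0.662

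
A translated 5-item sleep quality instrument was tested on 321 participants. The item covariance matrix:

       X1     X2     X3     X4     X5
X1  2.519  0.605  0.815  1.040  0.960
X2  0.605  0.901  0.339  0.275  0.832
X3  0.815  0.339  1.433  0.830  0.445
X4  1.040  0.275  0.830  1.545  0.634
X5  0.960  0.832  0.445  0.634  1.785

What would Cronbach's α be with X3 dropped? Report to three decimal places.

Cronbach's α = 0.751

Remaining items: X1, X2, X4, X5 (k = 4).
sum of item variances = 2.519 + 0.901 + 1.545 + 1.785 = 6.750
σ²_T = 6.750 + 2 × 4.346 = 15.442
α (item deleted) = (4/3)·(1 − 6.750/15.442) = 0.751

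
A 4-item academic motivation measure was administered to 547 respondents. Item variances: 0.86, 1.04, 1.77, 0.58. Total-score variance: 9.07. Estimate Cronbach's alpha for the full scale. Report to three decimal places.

ΣVar(i) = 0.86 + 1.04 + 1.77 + 0.58 = 4.25
α = (k/(k−1))·(1 − ΣVar(i)/σ²_T) = (4/3)·(1 − 4.25/9.07) = 0.709

α = 0.709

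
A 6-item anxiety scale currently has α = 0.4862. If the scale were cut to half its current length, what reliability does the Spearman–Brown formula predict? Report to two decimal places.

predicted reliability = 0.32

Length factor m = 1/2
α' = m·α / (1 − (1−m)·α)
   = 1/2 × 0.4862 / (1 − (1 − 1/2) × 0.4862)
   = 0.2431 / 0.7569 = 0.32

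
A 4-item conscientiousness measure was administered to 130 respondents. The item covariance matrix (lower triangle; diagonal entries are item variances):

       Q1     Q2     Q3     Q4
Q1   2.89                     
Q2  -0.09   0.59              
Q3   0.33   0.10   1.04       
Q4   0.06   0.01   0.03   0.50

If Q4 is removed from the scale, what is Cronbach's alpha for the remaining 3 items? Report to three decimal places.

Remaining items: Q1, Q2, Q3 (k = 3).
sum of item variances = 2.89 + 0.59 + 1.04 = 4.52
total variance = 4.52 + 2 × 0.34 = 5.20
α (item deleted) = (3/2)·(1 − 4.52/5.20) = 0.196

α = 0.196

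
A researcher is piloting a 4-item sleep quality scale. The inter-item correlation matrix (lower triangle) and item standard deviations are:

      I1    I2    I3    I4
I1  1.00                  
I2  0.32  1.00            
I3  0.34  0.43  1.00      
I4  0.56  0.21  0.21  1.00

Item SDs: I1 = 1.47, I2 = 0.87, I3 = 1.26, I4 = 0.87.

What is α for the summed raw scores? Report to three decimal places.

α = 0.665

Σσ²ᵢ = 1.47² + 0.87² + 1.26² + 0.87² = 5.2623
Covariances σ_ij = r_ij · s_i · s_j:
  σ(I1,I2) = 0.32 × 1.47 × 0.87 = 0.4092
  σ(I1,I3) = 0.34 × 1.47 × 1.26 = 0.6297
  σ(I1,I4) = 0.56 × 1.47 × 0.87 = 0.7162
  σ(I2,I3) = 0.43 × 0.87 × 1.26 = 0.4714
  σ(I2,I4) = 0.21 × 0.87 × 0.87 = 0.1589
  σ(I3,I4) = 0.21 × 1.26 × 0.87 = 0.2302
σ²_T = Σσ²ᵢ + 2·Σσ_ij = 5.2623 + 2 × 2.6156 = 10.4935
α = (4/3)·(1 − 5.2623/10.4935) = 0.665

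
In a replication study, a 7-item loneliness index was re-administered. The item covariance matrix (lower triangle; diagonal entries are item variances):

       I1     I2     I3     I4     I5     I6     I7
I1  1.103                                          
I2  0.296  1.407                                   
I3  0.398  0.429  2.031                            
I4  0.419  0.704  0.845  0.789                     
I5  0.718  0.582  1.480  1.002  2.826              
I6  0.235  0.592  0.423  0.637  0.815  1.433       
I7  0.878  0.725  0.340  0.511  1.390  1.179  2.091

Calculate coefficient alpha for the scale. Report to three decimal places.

α = 0.833

Σσ²ᵢ = 1.103 + 1.407 + 2.031 + 0.789 + 2.826 + 1.433 + 2.091 = 11.680
Σ_{i<j} σ_ij = 14.598
total variance = 11.680 + 2 × 14.598 = 40.876
α = (k/(k−1))·(1 − Σσ²ᵢ/total variance) = (7/6)·(1 − 11.680/40.876) = 0.833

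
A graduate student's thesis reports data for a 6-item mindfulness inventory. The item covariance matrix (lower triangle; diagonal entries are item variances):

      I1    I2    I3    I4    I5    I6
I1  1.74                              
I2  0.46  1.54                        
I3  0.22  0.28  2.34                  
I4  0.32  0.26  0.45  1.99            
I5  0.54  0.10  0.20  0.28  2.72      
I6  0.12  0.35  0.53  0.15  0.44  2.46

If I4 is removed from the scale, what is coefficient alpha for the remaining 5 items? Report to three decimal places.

Remaining items: I1, I2, I3, I5, I6 (k = 5).
ΣVar(i) = 1.74 + 1.54 + 2.34 + 2.72 + 2.46 = 10.80
σ²_total = 10.80 + 2 × 3.24 = 17.28
α (item deleted) = (5/4)·(1 − 10.80/17.28) = 0.469

α = 0.469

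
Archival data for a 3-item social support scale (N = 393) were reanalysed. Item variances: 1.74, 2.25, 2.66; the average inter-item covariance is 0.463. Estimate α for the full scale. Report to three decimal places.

α = 0.442

Σσ²ᵢ = 1.74 + 2.25 + 2.66 = 6.65
Sum of the 3 distinct covariances = 3 × 0.463 = 1.389
total variance = Σσ²ᵢ + 2·Σcov = 6.65 + 2 × 1.389 = 9.428
α = (3/2)·(1 − 6.65/9.428) = 0.442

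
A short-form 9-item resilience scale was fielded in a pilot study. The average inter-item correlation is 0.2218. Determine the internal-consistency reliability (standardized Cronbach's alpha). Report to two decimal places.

α = 0.72

Standardized α = k·r̄ / (1 + (k−1)·r̄) = 9 × 0.2218 / (1 + 8 × 0.2218)
  = 1.9962 / 2.7744 = 0.72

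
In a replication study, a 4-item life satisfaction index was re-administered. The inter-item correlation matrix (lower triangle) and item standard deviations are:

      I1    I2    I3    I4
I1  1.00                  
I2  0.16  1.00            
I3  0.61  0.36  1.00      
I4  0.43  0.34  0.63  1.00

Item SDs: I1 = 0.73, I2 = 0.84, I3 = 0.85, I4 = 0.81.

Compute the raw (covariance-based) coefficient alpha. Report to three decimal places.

Σσ²ᵢ = 0.73² + 0.84² + 0.85² + 0.81² = 2.6171
Covariances σ_ij = r_ij · s_i · s_j:
  σ(I1,I2) = 0.16 × 0.73 × 0.84 = 0.0981
  σ(I1,I3) = 0.61 × 0.73 × 0.85 = 0.3785
  σ(I1,I4) = 0.43 × 0.73 × 0.81 = 0.2543
  σ(I2,I3) = 0.36 × 0.84 × 0.85 = 0.2570
  σ(I2,I4) = 0.34 × 0.84 × 0.81 = 0.2313
  σ(I3,I4) = 0.63 × 0.85 × 0.81 = 0.4338
σ²_T = Σσ²ᵢ + 2·Σσ_ij = 2.6171 + 2 × 1.6530 = 5.9231
α = (4/3)·(1 − 2.6171/5.9231) = 0.744

coefficient alpha = 0.744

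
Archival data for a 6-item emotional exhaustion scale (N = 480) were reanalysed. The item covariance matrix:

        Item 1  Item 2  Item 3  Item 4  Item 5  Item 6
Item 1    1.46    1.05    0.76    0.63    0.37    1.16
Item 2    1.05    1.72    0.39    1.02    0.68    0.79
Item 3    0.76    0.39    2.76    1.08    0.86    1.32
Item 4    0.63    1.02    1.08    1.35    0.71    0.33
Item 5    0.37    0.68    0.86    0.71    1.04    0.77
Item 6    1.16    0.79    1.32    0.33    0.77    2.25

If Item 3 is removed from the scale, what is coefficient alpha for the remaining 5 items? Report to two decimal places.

coefficient alpha = 0.82

Remaining items: Item 1, Item 2, Item 4, Item 5, Item 6 (k = 5).
sum of item variances = 1.46 + 1.72 + 1.35 + 1.04 + 2.25 = 7.82
Var(T) = 7.82 + 2 × 7.51 = 22.84
α (item deleted) = (5/4)·(1 − 7.82/22.84) = 0.82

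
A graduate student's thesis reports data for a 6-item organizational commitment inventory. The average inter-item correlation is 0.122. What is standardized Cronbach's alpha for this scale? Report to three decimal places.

Standardized α = k·r̄ / (1 + (k−1)·r̄) = 6 × 0.122 / (1 + 5 × 0.122)
  = 0.7320 / 1.6100 = 0.455

standardized Cronbach's alpha = 0.455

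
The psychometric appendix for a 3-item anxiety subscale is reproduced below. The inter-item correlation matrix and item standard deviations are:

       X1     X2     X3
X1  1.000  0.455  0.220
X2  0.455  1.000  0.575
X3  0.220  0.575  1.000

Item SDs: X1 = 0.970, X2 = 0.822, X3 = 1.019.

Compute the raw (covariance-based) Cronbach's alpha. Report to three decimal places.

Cronbach's alpha = 0.667

Σσ²ᵢ = 0.970² + 0.822² + 1.019² = 2.6549
Covariances σ_ij = r_ij · s_i · s_j:
  σ(X1,X2) = 0.455 × 0.970 × 0.822 = 0.3628
  σ(X1,X3) = 0.220 × 0.970 × 1.019 = 0.2175
  σ(X2,X3) = 0.575 × 0.822 × 1.019 = 0.4816
σ²_T = Σσ²ᵢ + 2·Σσ_ij = 2.6549 + 2 × 1.0619 = 4.7787
α = (3/2)·(1 − 2.6549/4.7787) = 0.667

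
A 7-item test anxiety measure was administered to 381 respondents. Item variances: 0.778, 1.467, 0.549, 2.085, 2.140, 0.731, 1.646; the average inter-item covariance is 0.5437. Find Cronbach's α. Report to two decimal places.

ΣVar(i) = 0.778 + 1.467 + 0.549 + 2.085 + 2.140 + 0.731 + 1.646 = 9.396
Sum of the 21 distinct covariances = 21 × 0.5437 = 11.4177
total variance = ΣVar(i) + 2·Σcov = 9.396 + 2 × 11.4177 = 32.2314
α = (7/6)·(1 − 9.396/32.2314) = 0.83

α = 0.83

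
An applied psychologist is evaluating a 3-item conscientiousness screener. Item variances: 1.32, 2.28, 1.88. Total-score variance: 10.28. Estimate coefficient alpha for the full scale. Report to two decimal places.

α = 0.70

Σσ²ᵢ = 1.32 + 2.28 + 1.88 = 5.48
α = (k/(k−1))·(1 − Σσ²ᵢ/σ²_T) = (3/2)·(1 − 5.48/10.28) = 0.70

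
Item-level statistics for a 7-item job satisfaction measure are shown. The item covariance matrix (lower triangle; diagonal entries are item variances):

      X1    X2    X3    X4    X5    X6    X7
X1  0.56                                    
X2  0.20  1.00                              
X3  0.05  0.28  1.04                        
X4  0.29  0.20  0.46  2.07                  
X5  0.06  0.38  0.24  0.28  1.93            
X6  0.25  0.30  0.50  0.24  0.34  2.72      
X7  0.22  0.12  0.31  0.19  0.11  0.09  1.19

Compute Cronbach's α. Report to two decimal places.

α = 0.58

ΣVar(i) = 0.56 + 1.00 + 1.04 + 2.07 + 1.93 + 2.72 + 1.19 = 10.51
Σ_{i<j} σ_ij = 5.11
σ²_T = 10.51 + 2 × 5.11 = 20.73
α = (k/(k−1))·(1 − ΣVar(i)/σ²_T) = (7/6)·(1 − 10.51/20.73) = 0.58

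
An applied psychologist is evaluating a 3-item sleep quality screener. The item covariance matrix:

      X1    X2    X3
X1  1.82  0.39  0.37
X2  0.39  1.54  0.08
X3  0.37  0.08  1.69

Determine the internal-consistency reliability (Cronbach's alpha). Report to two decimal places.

α = 0.37

sum of item variances = 1.82 + 1.54 + 1.69 = 5.05
Sum of the distinct covariances = 0.84
total variance = 5.05 + 2 × 0.84 = 6.73
α = (k/(k−1))·(1 − sum of item variances/total variance) = (3/2)·(1 − 5.05/6.73) = 0.37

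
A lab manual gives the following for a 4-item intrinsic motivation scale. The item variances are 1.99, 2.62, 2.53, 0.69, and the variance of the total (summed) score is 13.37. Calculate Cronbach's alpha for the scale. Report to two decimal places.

α = 0.55

Σσᵢ² = 1.99 + 2.62 + 2.53 + 0.69 = 7.83
α = (k/(k−1))·(1 − Σσᵢ²/σ²_T) = (4/3)·(1 − 7.83/13.37) = 0.55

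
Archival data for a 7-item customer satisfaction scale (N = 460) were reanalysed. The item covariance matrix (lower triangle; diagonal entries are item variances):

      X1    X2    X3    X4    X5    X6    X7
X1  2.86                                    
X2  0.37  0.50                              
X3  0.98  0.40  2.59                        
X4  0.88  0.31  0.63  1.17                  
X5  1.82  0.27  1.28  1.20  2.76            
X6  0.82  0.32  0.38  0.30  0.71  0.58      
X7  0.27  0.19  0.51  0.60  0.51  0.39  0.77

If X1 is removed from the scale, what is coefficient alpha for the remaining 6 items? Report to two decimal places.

coefficient alpha = 0.79

Remaining items: X2, X3, X4, X5, X6, X7 (k = 6).
sum of item variances = 0.50 + 2.59 + 1.17 + 2.76 + 0.58 + 0.77 = 8.37
σ²_total = 8.37 + 2 × 8.00 = 24.37
α (item deleted) = (6/5)·(1 − 8.37/24.37) = 0.79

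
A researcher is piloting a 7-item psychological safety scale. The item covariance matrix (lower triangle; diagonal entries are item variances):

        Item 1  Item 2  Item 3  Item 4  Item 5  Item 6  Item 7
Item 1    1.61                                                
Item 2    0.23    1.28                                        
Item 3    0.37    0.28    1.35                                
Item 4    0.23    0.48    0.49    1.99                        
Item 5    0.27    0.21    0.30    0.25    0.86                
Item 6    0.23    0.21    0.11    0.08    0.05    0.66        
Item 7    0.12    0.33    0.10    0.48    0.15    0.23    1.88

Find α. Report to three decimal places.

α = 0.606

Σσᵢ² = 1.61 + 1.28 + 1.35 + 1.99 + 0.86 + 0.66 + 1.88 = 9.63
Sum of the distinct covariances = 5.20
total variance = 9.63 + 2 × 5.20 = 20.03
α = (k/(k−1))·(1 − Σσᵢ²/total variance) = (7/6)·(1 − 9.63/20.03) = 0.606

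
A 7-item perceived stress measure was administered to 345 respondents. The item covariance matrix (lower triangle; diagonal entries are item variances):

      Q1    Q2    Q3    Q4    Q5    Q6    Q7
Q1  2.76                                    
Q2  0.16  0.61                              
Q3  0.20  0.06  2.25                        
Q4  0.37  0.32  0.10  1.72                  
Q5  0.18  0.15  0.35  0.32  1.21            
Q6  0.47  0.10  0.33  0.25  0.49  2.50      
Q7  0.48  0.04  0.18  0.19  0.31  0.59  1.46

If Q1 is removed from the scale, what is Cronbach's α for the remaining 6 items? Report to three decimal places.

Cronbach's α = 0.524

Remaining items: Q2, Q3, Q4, Q5, Q6, Q7 (k = 6).
Σσ²ᵢ = 0.61 + 2.25 + 1.72 + 1.21 + 2.50 + 1.46 = 9.75
Var(T) = 9.75 + 2 × 3.78 = 17.31
α (item deleted) = (6/5)·(1 − 9.75/17.31) = 0.524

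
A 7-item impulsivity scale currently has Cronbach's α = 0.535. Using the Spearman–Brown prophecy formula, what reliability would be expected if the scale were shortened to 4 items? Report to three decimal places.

Length factor m = 4/7 = 0.5714
α' = m·α / (1 − (1−m)·α)
   = 4/7 × 0.535 / (1 − (1 − 4/7) × 0.535)
   = 0.3057 / 0.7707 = 0.397

predicted reliability = 0.397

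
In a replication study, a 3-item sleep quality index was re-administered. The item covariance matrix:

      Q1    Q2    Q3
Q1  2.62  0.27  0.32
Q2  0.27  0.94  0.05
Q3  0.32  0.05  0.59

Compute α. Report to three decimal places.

α = 0.354

ΣVar(i) = 2.62 + 0.94 + 0.59 = 4.15
Σ_{i<j} σ_ij = 0.64
total variance = 4.15 + 2 × 0.64 = 5.43
α = (k/(k−1))·(1 − ΣVar(i)/total variance) = (3/2)·(1 − 4.15/5.43) = 0.354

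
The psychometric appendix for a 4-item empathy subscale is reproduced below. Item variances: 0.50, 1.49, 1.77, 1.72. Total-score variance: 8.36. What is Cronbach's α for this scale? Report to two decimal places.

ΣVar(i) = 0.50 + 1.49 + 1.77 + 1.72 = 5.48
α = (k/(k−1))·(1 − ΣVar(i)/σ²_total) = (4/3)·(1 − 5.48/8.36) = 0.46

Cronbach's α = 0.46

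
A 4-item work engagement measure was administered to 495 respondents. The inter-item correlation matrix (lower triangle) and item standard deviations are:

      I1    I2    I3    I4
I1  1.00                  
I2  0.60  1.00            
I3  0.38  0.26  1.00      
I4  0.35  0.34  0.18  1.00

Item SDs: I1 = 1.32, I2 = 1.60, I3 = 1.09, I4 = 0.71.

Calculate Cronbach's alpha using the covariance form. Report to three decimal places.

Σσ²ᵢ = 1.32² + 1.60² + 1.09² + 0.71² = 5.9946
Covariances σ_ij = r_ij · s_i · s_j:
  σ(I1,I2) = 0.60 × 1.32 × 1.60 = 1.2672
  σ(I1,I3) = 0.38 × 1.32 × 1.09 = 0.5467
  σ(I1,I4) = 0.35 × 1.32 × 0.71 = 0.3280
  σ(I2,I3) = 0.26 × 1.60 × 1.09 = 0.4534
  σ(I2,I4) = 0.34 × 1.60 × 0.71 = 0.3862
  σ(I3,I4) = 0.18 × 1.09 × 0.71 = 0.1393
σ²_T = Σσ²ᵢ + 2·Σσ_ij = 5.9946 + 2 × 3.1208 = 12.2362
α = (4/3)·(1 − 5.9946/12.2362) = 0.680

Cronbach's alpha = 0.680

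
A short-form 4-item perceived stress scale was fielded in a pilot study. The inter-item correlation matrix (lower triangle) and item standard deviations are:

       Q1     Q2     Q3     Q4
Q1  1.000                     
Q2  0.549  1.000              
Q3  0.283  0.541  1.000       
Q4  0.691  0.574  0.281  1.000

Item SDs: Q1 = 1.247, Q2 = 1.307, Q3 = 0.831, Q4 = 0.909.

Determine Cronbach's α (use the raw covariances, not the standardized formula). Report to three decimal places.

Σσ²ᵢ = 1.247² + 1.307² + 0.831² + 0.909² = 4.7801
Covariances σ_ij = r_ij · s_i · s_j:
  σ(Q1,Q2) = 0.549 × 1.247 × 1.307 = 0.8948
  σ(Q1,Q3) = 0.283 × 1.247 × 0.831 = 0.2933
  σ(Q1,Q4) = 0.691 × 1.247 × 0.909 = 0.7833
  σ(Q2,Q3) = 0.541 × 1.307 × 0.831 = 0.5876
  σ(Q2,Q4) = 0.574 × 1.307 × 0.909 = 0.6819
  σ(Q3,Q4) = 0.281 × 0.831 × 0.909 = 0.2123
σ²_T = Σσ²ᵢ + 2·Σσ_ij = 4.7801 + 2 × 3.4532 = 11.6865
α = (4/3)·(1 − 4.7801/11.6865) = 0.788

Cronbach's α = 0.788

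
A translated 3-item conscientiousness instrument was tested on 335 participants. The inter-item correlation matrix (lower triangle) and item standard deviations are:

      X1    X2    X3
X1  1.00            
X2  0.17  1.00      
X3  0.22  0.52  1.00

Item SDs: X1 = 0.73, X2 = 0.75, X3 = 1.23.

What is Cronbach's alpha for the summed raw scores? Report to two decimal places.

Σσ²ᵢ = 0.73² + 0.75² + 1.23² = 2.6083
Covariances σ_ij = r_ij · s_i · s_j:
  σ(X1,X2) = 0.17 × 0.73 × 0.75 = 0.0931
  σ(X1,X3) = 0.22 × 0.73 × 1.23 = 0.1975
  σ(X2,X3) = 0.52 × 0.75 × 1.23 = 0.4797
σ²_T = Σσ²ᵢ + 2·Σσ_ij = 2.6083 + 2 × 0.7703 = 4.1489
α = (3/2)·(1 − 2.6083/4.1489) = 0.56

α = 0.56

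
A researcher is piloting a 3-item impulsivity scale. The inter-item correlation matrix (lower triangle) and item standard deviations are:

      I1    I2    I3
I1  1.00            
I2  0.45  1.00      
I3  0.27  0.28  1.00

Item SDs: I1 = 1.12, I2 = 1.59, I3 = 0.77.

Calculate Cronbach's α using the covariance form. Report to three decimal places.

α = 0.579

Σσ²ᵢ = 1.12² + 1.59² + 0.77² = 4.3754
Covariances σ_ij = r_ij · s_i · s_j:
  σ(I1,I2) = 0.45 × 1.12 × 1.59 = 0.8014
  σ(I1,I3) = 0.27 × 1.12 × 0.77 = 0.2328
  σ(I2,I3) = 0.28 × 1.59 × 0.77 = 0.3428
σ²_T = Σσ²ᵢ + 2·Σσ_ij = 4.3754 + 2 × 1.3770 = 7.1294
α = (3/2)·(1 − 4.3754/7.1294) = 0.579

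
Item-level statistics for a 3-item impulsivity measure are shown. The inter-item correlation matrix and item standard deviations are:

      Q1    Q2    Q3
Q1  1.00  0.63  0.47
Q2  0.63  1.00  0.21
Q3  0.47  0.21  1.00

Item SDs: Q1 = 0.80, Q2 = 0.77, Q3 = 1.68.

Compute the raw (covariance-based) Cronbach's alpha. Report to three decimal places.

Σσ²ᵢ = 0.80² + 0.77² + 1.68² = 4.0553
Covariances σ_ij = r_ij · s_i · s_j:
  σ(Q1,Q2) = 0.63 × 0.80 × 0.77 = 0.3881
  σ(Q1,Q3) = 0.47 × 0.80 × 1.68 = 0.6317
  σ(Q2,Q3) = 0.21 × 0.77 × 1.68 = 0.2717
σ²_T = Σσ²ᵢ + 2·Σσ_ij = 4.0553 + 2 × 1.2915 = 6.6383
α = (3/2)·(1 − 4.0553/6.6383) = 0.584

α = 0.584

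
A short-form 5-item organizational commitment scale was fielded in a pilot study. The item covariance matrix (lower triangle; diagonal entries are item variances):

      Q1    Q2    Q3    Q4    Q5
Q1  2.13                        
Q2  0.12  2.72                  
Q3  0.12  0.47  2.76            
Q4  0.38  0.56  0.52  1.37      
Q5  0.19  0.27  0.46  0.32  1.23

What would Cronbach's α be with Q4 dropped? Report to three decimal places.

α = 0.359

Remaining items: Q1, Q2, Q3, Q5 (k = 4).
Σσᵢ² = 2.13 + 2.72 + 2.76 + 1.23 = 8.84
total variance = 8.84 + 2 × 1.63 = 12.10
α (item deleted) = (4/3)·(1 − 8.84/12.10) = 0.359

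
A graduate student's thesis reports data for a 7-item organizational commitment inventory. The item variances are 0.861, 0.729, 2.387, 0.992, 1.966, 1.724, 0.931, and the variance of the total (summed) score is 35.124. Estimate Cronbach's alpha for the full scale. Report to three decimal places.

Cronbach's alpha = 0.848

sum of item variances = 0.861 + 0.729 + 2.387 + 0.992 + 1.966 + 1.724 + 0.931 = 9.590
α = (k/(k−1))·(1 − sum of item variances/σ²_total) = (7/6)·(1 − 9.590/35.124) = 0.848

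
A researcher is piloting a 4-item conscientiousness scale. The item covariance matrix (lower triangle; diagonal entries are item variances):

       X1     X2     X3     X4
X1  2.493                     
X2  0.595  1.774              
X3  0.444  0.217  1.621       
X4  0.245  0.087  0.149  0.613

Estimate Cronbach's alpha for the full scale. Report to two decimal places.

α = 0.46

Σσᵢ² = 2.493 + 1.774 + 1.621 + 0.613 = 6.501
Sum of the distinct covariances = 1.737
σ²_total = 6.501 + 2 × 1.737 = 9.975
α = (k/(k−1))·(1 − Σσᵢ²/σ²_total) = (4/3)·(1 − 6.501/9.975) = 0.46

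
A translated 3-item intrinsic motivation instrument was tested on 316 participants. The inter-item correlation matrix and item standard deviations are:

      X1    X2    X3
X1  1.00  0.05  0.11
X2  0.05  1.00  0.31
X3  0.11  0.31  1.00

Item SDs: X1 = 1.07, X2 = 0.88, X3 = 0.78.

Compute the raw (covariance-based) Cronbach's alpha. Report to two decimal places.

Cronbach's alpha = 0.33

Σσ²ᵢ = 1.07² + 0.88² + 0.78² = 2.5277
Covariances σ_ij = r_ij · s_i · s_j:
  σ(X1,X2) = 0.05 × 1.07 × 0.88 = 0.0471
  σ(X1,X3) = 0.11 × 1.07 × 0.78 = 0.0918
  σ(X2,X3) = 0.31 × 0.88 × 0.78 = 0.2128
σ²_T = Σσ²ᵢ + 2·Σσ_ij = 2.5277 + 2 × 0.3517 = 3.2311
α = (3/2)·(1 − 2.5277/3.2311) = 0.33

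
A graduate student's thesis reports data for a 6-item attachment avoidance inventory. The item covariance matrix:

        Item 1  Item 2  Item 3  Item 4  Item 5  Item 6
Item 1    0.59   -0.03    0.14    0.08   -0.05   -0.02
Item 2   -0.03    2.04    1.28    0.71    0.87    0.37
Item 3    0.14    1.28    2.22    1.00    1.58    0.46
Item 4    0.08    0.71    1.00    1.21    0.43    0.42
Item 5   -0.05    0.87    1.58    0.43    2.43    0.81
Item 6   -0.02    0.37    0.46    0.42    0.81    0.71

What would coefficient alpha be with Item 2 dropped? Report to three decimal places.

Remaining items: Item 1, Item 3, Item 4, Item 5, Item 6 (k = 5).
Σσᵢ² = 0.59 + 2.22 + 1.21 + 2.43 + 0.71 = 7.16
total variance = 7.16 + 2 × 4.85 = 16.86
α (item deleted) = (5/4)·(1 − 7.16/16.86) = 0.719

coefficient alpha = 0.719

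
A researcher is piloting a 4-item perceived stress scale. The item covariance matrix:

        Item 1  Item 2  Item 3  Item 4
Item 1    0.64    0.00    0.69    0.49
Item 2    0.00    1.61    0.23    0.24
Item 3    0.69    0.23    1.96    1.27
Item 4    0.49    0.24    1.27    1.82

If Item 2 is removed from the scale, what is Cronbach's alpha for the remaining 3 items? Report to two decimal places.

Cronbach's alpha = 0.79

Remaining items: Item 1, Item 3, Item 4 (k = 3).
Σσᵢ² = 0.64 + 1.96 + 1.82 = 4.42
σ²_T = 4.42 + 2 × 2.45 = 9.32
α (item deleted) = (3/2)·(1 − 4.42/9.32) = 0.79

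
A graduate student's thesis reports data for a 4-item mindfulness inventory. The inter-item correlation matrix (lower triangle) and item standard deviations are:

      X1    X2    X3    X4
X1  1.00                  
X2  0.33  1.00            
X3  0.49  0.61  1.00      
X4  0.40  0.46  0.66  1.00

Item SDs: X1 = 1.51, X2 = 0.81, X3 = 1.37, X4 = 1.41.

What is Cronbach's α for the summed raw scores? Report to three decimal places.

Σσ²ᵢ = 1.51² + 0.81² + 1.37² + 1.41² = 6.8012
Covariances σ_ij = r_ij · s_i · s_j:
  σ(X1,X2) = 0.33 × 1.51 × 0.81 = 0.4036
  σ(X1,X3) = 0.49 × 1.51 × 1.37 = 1.0137
  σ(X1,X4) = 0.40 × 1.51 × 1.41 = 0.8516
  σ(X2,X3) = 0.61 × 0.81 × 1.37 = 0.6769
  σ(X2,X4) = 0.46 × 0.81 × 1.41 = 0.5254
  σ(X3,X4) = 0.66 × 1.37 × 1.41 = 1.2749
σ²_T = Σσ²ᵢ + 2·Σσ_ij = 6.8012 + 2 × 4.7461 = 16.2934
α = (4/3)·(1 − 6.8012/16.2934) = 0.777

α = 0.777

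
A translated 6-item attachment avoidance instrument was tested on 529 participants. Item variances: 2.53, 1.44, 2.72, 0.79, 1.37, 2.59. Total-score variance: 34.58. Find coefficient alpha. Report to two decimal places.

Σσᵢ² = 2.53 + 1.44 + 2.72 + 0.79 + 1.37 + 2.59 = 11.44
α = (k/(k−1))·(1 − Σσᵢ²/Var(T)) = (6/5)·(1 − 11.44/34.58) = 0.80

α = 0.80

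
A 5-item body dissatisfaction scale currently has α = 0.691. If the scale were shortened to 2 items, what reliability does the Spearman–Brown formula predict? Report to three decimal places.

Length factor m = 2/5 = 0.4000
α' = m·α / (1 − (1−m)·α)
   = 2/5 × 0.691 / (1 − (1 − 2/5) × 0.691)
   = 0.2764 / 0.5854 = 0.472

predicted reliability = 0.472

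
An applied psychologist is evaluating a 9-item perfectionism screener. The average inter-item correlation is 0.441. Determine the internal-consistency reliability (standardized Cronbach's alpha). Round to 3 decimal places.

Standardized α = k·r̄ / (1 + (k−1)·r̄) = 9 × 0.441 / (1 + 8 × 0.441)
  = 3.9690 / 4.5280 = 0.877

α = 0.877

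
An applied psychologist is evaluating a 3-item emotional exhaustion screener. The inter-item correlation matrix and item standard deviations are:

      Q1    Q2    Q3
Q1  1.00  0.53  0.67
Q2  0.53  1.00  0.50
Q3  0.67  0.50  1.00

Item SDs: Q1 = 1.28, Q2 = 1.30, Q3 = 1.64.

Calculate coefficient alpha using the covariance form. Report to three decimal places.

Σσ²ᵢ = 1.28² + 1.30² + 1.64² = 6.0180
Covariances σ_ij = r_ij · s_i · s_j:
  σ(Q1,Q2) = 0.53 × 1.28 × 1.30 = 0.8819
  σ(Q1,Q3) = 0.67 × 1.28 × 1.64 = 1.4065
  σ(Q2,Q3) = 0.50 × 1.30 × 1.64 = 1.0660
σ²_T = Σσ²ᵢ + 2·Σσ_ij = 6.0180 + 2 × 3.3544 = 12.7268
α = (3/2)·(1 − 6.0180/12.7268) = 0.791

coefficient alpha = 0.791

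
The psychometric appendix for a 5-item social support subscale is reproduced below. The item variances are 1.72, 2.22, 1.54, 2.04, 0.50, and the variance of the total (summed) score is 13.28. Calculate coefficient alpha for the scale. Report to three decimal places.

Σσ²ᵢ = 1.72 + 2.22 + 1.54 + 2.04 + 0.50 = 8.02
α = (k/(k−1))·(1 − Σσ²ᵢ/σ²_total) = (5/4)·(1 − 8.02/13.28) = 0.495

coefficient alpha = 0.495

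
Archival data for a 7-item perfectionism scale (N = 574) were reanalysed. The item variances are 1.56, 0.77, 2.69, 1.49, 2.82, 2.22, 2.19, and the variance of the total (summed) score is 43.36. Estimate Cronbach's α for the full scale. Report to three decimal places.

Σσᵢ² = 1.56 + 0.77 + 2.69 + 1.49 + 2.82 + 2.22 + 2.19 = 13.74
α = (k/(k−1))·(1 − Σσᵢ²/Var(T)) = (7/6)·(1 − 13.74/43.36) = 0.797

Cronbach's α = 0.797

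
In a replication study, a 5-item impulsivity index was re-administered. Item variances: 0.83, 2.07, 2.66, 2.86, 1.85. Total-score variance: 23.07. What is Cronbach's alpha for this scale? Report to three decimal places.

Σσᵢ² = 0.83 + 2.07 + 2.66 + 2.86 + 1.85 = 10.27
α = (k/(k−1))·(1 − Σσᵢ²/σ²_total) = (5/4)·(1 − 10.27/23.07) = 0.694

α = 0.694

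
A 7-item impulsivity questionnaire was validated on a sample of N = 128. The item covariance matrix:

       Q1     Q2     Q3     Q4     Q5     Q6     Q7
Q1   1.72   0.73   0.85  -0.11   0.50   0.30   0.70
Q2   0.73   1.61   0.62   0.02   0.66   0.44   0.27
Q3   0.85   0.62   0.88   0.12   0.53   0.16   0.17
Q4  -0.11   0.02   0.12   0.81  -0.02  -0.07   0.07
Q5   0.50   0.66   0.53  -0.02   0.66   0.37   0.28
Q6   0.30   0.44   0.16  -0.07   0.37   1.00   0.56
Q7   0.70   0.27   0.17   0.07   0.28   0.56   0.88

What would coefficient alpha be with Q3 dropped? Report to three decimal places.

Remaining items: Q1, Q2, Q4, Q5, Q6, Q7 (k = 6).
ΣVar(i) = 1.72 + 1.61 + 0.81 + 0.66 + 1.00 + 0.88 = 6.68
Var(T) = 6.68 + 2 × 4.70 = 16.08
α (item deleted) = (6/5)·(1 − 6.68/16.08) = 0.701

α = 0.701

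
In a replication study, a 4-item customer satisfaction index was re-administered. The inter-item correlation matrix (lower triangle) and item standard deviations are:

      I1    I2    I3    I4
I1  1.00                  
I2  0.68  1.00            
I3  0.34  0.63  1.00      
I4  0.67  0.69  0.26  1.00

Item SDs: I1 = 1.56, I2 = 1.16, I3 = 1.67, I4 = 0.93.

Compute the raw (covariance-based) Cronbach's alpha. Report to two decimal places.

Σσ²ᵢ = 1.56² + 1.16² + 1.67² + 0.93² = 7.4330
Covariances σ_ij = r_ij · s_i · s_j:
  σ(I1,I2) = 0.68 × 1.56 × 1.16 = 1.2305
  σ(I1,I3) = 0.34 × 1.56 × 1.67 = 0.8858
  σ(I1,I4) = 0.67 × 1.56 × 0.93 = 0.9720
  σ(I2,I3) = 0.63 × 1.16 × 1.67 = 1.2204
  σ(I2,I4) = 0.69 × 1.16 × 0.93 = 0.7444
  σ(I3,I4) = 0.26 × 1.67 × 0.93 = 0.4038
σ²_T = Σσ²ᵢ + 2·Σσ_ij = 7.4330 + 2 × 5.4569 = 18.3468
α = (4/3)·(1 − 7.4330/18.3468) = 0.79

Cronbach's alpha = 0.79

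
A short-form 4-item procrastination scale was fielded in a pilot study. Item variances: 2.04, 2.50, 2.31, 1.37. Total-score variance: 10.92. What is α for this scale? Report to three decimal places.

α = 0.330

Σσᵢ² = 2.04 + 2.50 + 2.31 + 1.37 = 8.22
α = (k/(k−1))·(1 − Σσᵢ²/total variance) = (4/3)·(1 − 8.22/10.92) = 0.330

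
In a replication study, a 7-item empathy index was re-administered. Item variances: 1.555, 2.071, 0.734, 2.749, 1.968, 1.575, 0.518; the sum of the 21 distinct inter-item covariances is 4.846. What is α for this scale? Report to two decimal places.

α = 0.54

Σσᵢ² = 1.555 + 2.071 + 0.734 + 2.749 + 1.968 + 1.575 + 0.518 = 11.170
Sum of distinct covariances = 4.846
σ²_total = Σσᵢ² + 2·Σcov = 11.170 + 2 × 4.846 = 20.862
α = (7/6)·(1 − 11.170/20.862) = 0.54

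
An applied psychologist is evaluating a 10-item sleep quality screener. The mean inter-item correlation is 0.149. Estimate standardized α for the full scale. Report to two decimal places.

α = 0.64

Standardized α = k·r̄ / (1 + (k−1)·r̄) = 10 × 0.149 / (1 + 9 × 0.149)
  = 1.4900 / 2.3410 = 0.64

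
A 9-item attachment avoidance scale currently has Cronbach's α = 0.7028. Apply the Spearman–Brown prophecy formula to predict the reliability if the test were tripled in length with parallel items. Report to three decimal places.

Length factor m = 3
α' = m·α / (1 + (m−1)·α)
   = 3 × 0.7028 / (1 + (3 − 1) × 0.7028)
   = 2.1084 / 2.4056 = 0.876

predicted reliability = 0.876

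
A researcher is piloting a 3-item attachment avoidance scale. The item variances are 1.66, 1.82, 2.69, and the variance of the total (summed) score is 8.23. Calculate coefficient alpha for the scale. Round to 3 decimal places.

ΣVar(i) = 1.66 + 1.82 + 2.69 = 6.17
α = (k/(k−1))·(1 − ΣVar(i)/Var(T)) = (3/2)·(1 − 6.17/8.23) = 0.375

coefficient alpha = 0.375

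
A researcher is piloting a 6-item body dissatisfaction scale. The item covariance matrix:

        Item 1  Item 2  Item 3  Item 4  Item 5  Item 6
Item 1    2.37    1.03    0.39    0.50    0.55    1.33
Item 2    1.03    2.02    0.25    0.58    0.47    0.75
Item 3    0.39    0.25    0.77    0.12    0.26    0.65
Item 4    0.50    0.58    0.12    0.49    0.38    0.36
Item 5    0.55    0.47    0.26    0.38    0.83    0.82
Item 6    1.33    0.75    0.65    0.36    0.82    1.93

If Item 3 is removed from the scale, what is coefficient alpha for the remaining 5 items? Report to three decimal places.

Remaining items: Item 1, Item 2, Item 4, Item 5, Item 6 (k = 5).
sum of item variances = 2.37 + 2.02 + 0.49 + 0.83 + 1.93 = 7.64
total variance = 7.64 + 2 × 6.77 = 21.18
α (item deleted) = (5/4)·(1 − 7.64/21.18) = 0.799

coefficient alpha = 0.799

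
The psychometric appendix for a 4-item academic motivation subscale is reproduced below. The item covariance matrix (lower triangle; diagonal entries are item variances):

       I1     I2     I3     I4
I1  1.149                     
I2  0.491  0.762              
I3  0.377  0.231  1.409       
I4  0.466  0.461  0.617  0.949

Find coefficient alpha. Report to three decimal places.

sum of item variances = 1.149 + 0.762 + 1.409 + 0.949 = 4.269
Σ_{i<j} σ_ij = 2.643
σ²_total = 4.269 + 2 × 2.643 = 9.555
α = (k/(k−1))·(1 − sum of item variances/σ²_total) = (4/3)·(1 − 4.269/9.555) = 0.738

coefficient alpha = 0.738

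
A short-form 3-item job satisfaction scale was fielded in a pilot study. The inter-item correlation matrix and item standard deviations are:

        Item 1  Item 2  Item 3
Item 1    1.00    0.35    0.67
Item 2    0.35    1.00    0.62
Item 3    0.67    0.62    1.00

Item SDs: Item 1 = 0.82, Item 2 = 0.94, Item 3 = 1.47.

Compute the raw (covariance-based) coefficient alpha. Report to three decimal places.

Σσ²ᵢ = 0.82² + 0.94² + 1.47² = 3.7169
Covariances σ_ij = r_ij · s_i · s_j:
  σ(Item 1,Item 2) = 0.35 × 0.82 × 0.94 = 0.2698
  σ(Item 1,Item 3) = 0.67 × 0.82 × 1.47 = 0.8076
  σ(Item 2,Item 3) = 0.62 × 0.94 × 1.47 = 0.8567
σ²_T = Σσ²ᵢ + 2·Σσ_ij = 3.7169 + 2 × 1.9341 = 7.5851
α = (3/2)·(1 − 3.7169/7.5851) = 0.765

coefficient alpha = 0.765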